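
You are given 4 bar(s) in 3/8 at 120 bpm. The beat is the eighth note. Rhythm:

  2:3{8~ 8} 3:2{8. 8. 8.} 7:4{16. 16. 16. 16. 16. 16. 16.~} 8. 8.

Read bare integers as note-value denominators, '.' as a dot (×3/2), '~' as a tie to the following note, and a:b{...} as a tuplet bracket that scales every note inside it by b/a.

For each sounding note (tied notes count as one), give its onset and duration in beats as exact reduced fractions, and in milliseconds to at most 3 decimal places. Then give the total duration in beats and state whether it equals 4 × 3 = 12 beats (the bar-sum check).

1) 0.0ms=0b +1500.0ms=3b
2) 1500.0ms=3b +500.0ms=1b
3) 2000.0ms=4b +500.0ms=1b
4) 2500.0ms=5b +500.0ms=1b
5) 3000.0ms=6b +214.286ms=3/7b
6) 3214.286ms=45/7b +214.286ms=3/7b
7) 3428.571ms=48/7b +214.286ms=3/7b
8) 3642.857ms=51/7b +214.286ms=3/7b
9) 3857.143ms=54/7b +214.286ms=3/7b
10) 4071.429ms=57/7b +214.286ms=3/7b
11) 4285.714ms=60/7b +964.286ms=27/14b
12) 5250.0ms=21/2b +750.0ms=3/2b
Σ=12b of 12 (120bpm 3/8) — PASS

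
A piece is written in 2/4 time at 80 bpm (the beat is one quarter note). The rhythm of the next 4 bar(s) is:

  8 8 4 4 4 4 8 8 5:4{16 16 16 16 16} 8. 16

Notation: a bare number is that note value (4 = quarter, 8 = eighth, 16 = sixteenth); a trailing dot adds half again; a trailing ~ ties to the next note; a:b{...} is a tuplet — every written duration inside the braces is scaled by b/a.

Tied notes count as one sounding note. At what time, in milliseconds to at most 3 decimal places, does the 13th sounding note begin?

1. 0.0ms @ 0 + 375.0ms (1/2)
2. 375.0ms @ 1/2 + 375.0ms (1/2)
3. 750.0ms @ 1 + 750.0ms (1)
4. 1500.0ms @ 2 + 750.0ms (1)
5. 2250.0ms @ 3 + 750.0ms (1)
6. 3000.0ms @ 4 + 750.0ms (1)
7. 3750.0ms @ 5 + 375.0ms (1/2)
8. 4125.0ms @ 11/2 + 375.0ms (1/2)
9. 4500.0ms @ 6 + 150.0ms (1/5)
10. 4650.0ms @ 31/5 + 150.0ms (1/5)
11. 4800.0ms @ 32/5 + 150.0ms (1/5)
12. 4950.0ms @ 33/5 + 150.0ms (1/5)
13. 5100.0ms @ 34/5 + 150.0ms (1/5)
14. 5250.0ms @ 7 + 562.5ms (3/4)
15. 5812.5ms @ 31/4 + 187.5ms (1/4)

note 13 onset = 34/5b = 5100.0ms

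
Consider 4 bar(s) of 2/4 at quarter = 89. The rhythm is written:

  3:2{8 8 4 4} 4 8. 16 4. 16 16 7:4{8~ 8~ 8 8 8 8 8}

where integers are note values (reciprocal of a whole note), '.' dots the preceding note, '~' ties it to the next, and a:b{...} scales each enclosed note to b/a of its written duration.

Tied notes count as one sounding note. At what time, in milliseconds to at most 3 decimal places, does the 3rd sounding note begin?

note 3 onset = 2/3b = 449.438ms

1. 0.0ms @ 0 + 224.719ms (1/3)
2. 224.719ms @ 1/3 + 224.719ms (1/3)
3. 449.438ms @ 2/3 + 449.438ms (2/3)
4. 898.876ms @ 4/3 + 449.438ms (2/3)
5. 1348.315ms @ 2 + 674.157ms (1)
6. 2022.472ms @ 3 + 505.618ms (3/4)
7. 2528.09ms @ 15/4 + 168.539ms (1/4)
8. 2696.629ms @ 4 + 1011.236ms (3/2)
9. 3707.865ms @ 11/2 + 168.539ms (1/4)
10. 3876.404ms @ 23/4 + 168.539ms (1/4)
11. 4044.944ms @ 6 + 577.849ms (6/7)
12. 4622.793ms @ 48/7 + 192.616ms (2/7)
13. 4815.409ms @ 50/7 + 192.616ms (2/7)
14. 5008.026ms @ 52/7 + 192.616ms (2/7)
15. 5200.642ms @ 54/7 + 192.616ms (2/7)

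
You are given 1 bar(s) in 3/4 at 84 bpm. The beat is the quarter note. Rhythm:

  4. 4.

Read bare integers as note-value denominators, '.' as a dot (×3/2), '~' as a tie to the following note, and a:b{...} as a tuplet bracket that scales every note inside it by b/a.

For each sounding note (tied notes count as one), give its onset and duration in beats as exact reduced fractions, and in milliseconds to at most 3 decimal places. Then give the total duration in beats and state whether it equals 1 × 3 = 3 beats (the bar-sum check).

1) 0.0ms=0b +1071.429ms=3/2b
2) 1071.429ms=3/2b +1071.429ms=3/2b
Σ=3b of 3 (84bpm 3/4) — PASS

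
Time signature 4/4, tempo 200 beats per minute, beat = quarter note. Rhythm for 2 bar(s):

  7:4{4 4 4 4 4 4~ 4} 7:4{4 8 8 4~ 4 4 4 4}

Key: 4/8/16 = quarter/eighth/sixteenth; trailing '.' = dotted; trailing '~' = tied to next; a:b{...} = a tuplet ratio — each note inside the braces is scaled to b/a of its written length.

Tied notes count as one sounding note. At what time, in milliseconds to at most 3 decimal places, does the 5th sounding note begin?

note 5 onset = 16/7b = 685.714ms

1. 0.0ms @ 0 + 171.429ms (4/7)
2. 171.429ms @ 4/7 + 171.429ms (4/7)
3. 342.857ms @ 8/7 + 171.429ms (4/7)
4. 514.286ms @ 12/7 + 171.429ms (4/7)
5. 685.714ms @ 16/7 + 171.429ms (4/7)
6. 857.143ms @ 20/7 + 342.857ms (8/7)
7. 1200.0ms @ 4 + 171.429ms (4/7)
8. 1371.429ms @ 32/7 + 85.714ms (2/7)
9. 1457.143ms @ 34/7 + 85.714ms (2/7)
10. 1542.857ms @ 36/7 + 342.857ms (8/7)
11. 1885.714ms @ 44/7 + 171.429ms (4/7)
12. 2057.143ms @ 48/7 + 171.429ms (4/7)
13. 2228.571ms @ 52/7 + 171.429ms (4/7)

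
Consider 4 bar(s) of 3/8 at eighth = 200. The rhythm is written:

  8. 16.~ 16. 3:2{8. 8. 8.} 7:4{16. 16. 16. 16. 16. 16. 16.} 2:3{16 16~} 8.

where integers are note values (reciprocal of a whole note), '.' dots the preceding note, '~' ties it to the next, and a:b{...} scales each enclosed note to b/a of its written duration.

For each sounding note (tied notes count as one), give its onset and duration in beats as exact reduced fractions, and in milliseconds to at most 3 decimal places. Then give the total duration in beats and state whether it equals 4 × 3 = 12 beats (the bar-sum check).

1) 0.0ms=0b +450.0ms=3/2b
2) 450.0ms=3/2b +450.0ms=3/2b
3) 900.0ms=3b +300.0ms=1b
4) 1200.0ms=4b +300.0ms=1b
5) 1500.0ms=5b +300.0ms=1b
6) 1800.0ms=6b +128.571ms=3/7b
7) 1928.571ms=45/7b +128.571ms=3/7b
8) 2057.143ms=48/7b +128.571ms=3/7b
9) 2185.714ms=51/7b +128.571ms=3/7b
10) 2314.286ms=54/7b +128.571ms=3/7b
11) 2442.857ms=57/7b +128.571ms=3/7b
12) 2571.429ms=60/7b +128.571ms=3/7b
13) 2700.0ms=9b +225.0ms=3/4b
14) 2925.0ms=39/4b +675.0ms=9/4b
Σ=12b of 12 (200bpm 3/8) — PASS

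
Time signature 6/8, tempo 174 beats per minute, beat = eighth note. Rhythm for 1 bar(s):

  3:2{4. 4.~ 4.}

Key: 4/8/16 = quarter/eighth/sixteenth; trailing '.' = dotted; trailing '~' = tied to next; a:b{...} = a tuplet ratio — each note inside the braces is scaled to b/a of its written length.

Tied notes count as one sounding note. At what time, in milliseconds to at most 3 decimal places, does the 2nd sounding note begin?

note 2 onset = 2b = 689.655ms

1. 0.0ms @ 0 + 689.655ms (2)
2. 689.655ms @ 2 + 1379.31ms (4)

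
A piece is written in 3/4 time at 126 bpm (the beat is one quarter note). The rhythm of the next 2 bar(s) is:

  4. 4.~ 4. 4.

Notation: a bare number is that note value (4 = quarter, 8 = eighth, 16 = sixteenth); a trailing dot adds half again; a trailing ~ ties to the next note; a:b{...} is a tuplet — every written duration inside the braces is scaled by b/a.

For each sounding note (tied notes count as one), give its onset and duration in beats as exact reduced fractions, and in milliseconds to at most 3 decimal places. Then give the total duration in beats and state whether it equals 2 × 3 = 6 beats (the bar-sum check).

1) 0.0ms=0b +714.286ms=3/2b
2) 714.286ms=3/2b +1428.571ms=3b
3) 2142.857ms=9/2b +714.286ms=3/2b
Σ=6b of 6 (126bpm 3/4) — PASS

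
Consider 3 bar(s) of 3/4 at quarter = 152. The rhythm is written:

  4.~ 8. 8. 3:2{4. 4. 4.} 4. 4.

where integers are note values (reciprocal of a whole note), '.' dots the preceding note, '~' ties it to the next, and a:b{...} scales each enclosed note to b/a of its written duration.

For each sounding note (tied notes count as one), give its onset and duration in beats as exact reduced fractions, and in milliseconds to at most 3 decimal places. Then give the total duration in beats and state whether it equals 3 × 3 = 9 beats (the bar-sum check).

1) 0.0ms=0b +888.158ms=9/4b
2) 888.158ms=9/4b +296.053ms=3/4b
3) 1184.211ms=3b +394.737ms=1b
4) 1578.947ms=4b +394.737ms=1b
5) 1973.684ms=5b +394.737ms=1b
6) 2368.421ms=6b +592.105ms=3/2b
7) 2960.526ms=15/2b +592.105ms=3/2b
Σ=9b of 9 (152bpm 3/4) — PASS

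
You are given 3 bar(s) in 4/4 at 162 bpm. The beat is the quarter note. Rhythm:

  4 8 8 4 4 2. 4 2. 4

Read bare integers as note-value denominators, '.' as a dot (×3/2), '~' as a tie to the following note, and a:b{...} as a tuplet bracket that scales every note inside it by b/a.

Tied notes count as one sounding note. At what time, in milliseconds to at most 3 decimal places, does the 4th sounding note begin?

1. 0.0ms @ 0 + 370.37ms (1)
2. 370.37ms @ 1 + 185.185ms (1/2)
3. 555.556ms @ 3/2 + 185.185ms (1/2)
4. 740.741ms @ 2 + 370.37ms (1)
5. 1111.111ms @ 3 + 370.37ms (1)
6. 1481.481ms @ 4 + 1111.111ms (3)
7. 2592.593ms @ 7 + 370.37ms (1)
8. 2962.963ms @ 8 + 1111.111ms (3)
9. 4074.074ms @ 11 + 370.37ms (1)

note 4 onset = 2b = 740.741ms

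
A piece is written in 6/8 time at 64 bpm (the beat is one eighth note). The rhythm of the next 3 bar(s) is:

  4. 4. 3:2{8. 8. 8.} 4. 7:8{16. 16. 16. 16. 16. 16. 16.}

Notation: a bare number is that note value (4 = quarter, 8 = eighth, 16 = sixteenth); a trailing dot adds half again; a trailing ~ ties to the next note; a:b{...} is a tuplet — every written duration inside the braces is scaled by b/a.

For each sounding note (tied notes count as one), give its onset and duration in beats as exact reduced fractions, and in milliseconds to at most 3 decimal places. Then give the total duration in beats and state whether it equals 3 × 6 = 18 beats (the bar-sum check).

1) 0.0ms=0b +2812.5ms=3b
2) 2812.5ms=3b +2812.5ms=3b
3) 5625.0ms=6b +937.5ms=1b
4) 6562.5ms=7b +937.5ms=1b
5) 7500.0ms=8b +937.5ms=1b
6) 8437.5ms=9b +2812.5ms=3b
7) 11250.0ms=12b +803.571ms=6/7b
8) 12053.571ms=90/7b +803.571ms=6/7b
9) 12857.143ms=96/7b +803.571ms=6/7b
10) 13660.714ms=102/7b +803.571ms=6/7b
11) 14464.286ms=108/7b +803.571ms=6/7b
12) 15267.857ms=114/7b +803.571ms=6/7b
13) 16071.429ms=120/7b +803.571ms=6/7b
Σ=18b of 18 (64bpm 6/8) — PASS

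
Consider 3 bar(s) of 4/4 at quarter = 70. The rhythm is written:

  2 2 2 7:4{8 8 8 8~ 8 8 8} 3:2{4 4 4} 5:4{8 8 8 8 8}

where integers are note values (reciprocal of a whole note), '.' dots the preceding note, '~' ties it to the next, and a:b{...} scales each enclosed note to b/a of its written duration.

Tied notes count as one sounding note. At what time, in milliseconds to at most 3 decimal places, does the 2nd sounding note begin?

1. 0.0ms @ 0 + 1714.286ms (2)
2. 1714.286ms @ 2 + 1714.286ms (2)
3. 3428.571ms @ 4 + 1714.286ms (2)
4. 5142.857ms @ 6 + 244.898ms (2/7)
5. 5387.755ms @ 44/7 + 244.898ms (2/7)
6. 5632.653ms @ 46/7 + 244.898ms (2/7)
7. 5877.551ms @ 48/7 + 489.796ms (4/7)
8. 6367.347ms @ 52/7 + 244.898ms (2/7)
9. 6612.245ms @ 54/7 + 244.898ms (2/7)
10. 6857.143ms @ 8 + 571.429ms (2/3)
11. 7428.571ms @ 26/3 + 571.429ms (2/3)
12. 8000.0ms @ 28/3 + 571.429ms (2/3)
13. 8571.429ms @ 10 + 342.857ms (2/5)
14. 8914.286ms @ 52/5 + 342.857ms (2/5)
15. 9257.143ms @ 54/5 + 342.857ms (2/5)
16. 9600.0ms @ 56/5 + 342.857ms (2/5)
17. 9942.857ms @ 58/5 + 342.857ms (2/5)

note 2 onset = 2b = 1714.286ms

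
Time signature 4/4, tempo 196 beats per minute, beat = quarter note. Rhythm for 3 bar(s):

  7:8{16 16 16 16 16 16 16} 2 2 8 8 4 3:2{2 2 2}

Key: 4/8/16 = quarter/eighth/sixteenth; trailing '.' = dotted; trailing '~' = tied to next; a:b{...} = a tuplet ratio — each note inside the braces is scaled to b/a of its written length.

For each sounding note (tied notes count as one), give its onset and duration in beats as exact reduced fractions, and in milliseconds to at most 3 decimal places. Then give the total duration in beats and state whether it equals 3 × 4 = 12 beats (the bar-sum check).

1) 0.0ms=0b +87.464ms=2/7b
2) 87.464ms=2/7b +87.464ms=2/7b
3) 174.927ms=4/7b +87.464ms=2/7b
4) 262.391ms=6/7b +87.464ms=2/7b
5) 349.854ms=8/7b +87.464ms=2/7b
6) 437.318ms=10/7b +87.464ms=2/7b
7) 524.781ms=12/7b +87.464ms=2/7b
8) 612.245ms=2b +612.245ms=2b
9) 1224.49ms=4b +612.245ms=2b
10) 1836.735ms=6b +153.061ms=1/2b
11) 1989.796ms=13/2b +153.061ms=1/2b
12) 2142.857ms=7b +306.122ms=1b
13) 2448.98ms=8b +408.163ms=4/3b
14) 2857.143ms=28/3b +408.163ms=4/3b
15) 3265.306ms=32/3b +408.163ms=4/3b
Σ=12b of 12 (196bpm 4/4) — PASS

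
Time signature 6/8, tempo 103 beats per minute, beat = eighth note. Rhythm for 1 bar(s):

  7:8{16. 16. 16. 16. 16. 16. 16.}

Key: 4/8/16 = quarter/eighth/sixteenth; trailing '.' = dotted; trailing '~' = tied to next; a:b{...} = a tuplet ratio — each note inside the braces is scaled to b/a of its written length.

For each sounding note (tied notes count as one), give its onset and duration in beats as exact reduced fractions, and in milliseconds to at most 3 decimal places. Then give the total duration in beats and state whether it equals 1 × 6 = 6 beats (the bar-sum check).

1) 0.0ms=0b +499.307ms=6/7b
2) 499.307ms=6/7b +499.307ms=6/7b
3) 998.613ms=12/7b +499.307ms=6/7b
4) 1497.92ms=18/7b +499.307ms=6/7b
5) 1997.226ms=24/7b +499.307ms=6/7b
6) 2496.533ms=30/7b +499.307ms=6/7b
7) 2995.839ms=36/7b +499.307ms=6/7b
Σ=6b of 6 (103bpm 6/8) — PASS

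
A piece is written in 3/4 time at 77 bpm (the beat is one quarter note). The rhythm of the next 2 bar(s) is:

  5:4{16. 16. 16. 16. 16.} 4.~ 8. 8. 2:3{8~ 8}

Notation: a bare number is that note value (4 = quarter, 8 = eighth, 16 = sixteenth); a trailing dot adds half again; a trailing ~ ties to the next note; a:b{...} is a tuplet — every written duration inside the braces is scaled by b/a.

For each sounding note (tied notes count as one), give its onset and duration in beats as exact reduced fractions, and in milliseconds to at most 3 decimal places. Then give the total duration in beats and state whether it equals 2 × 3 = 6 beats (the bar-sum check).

1) 0.0ms=0b +233.766ms=3/10b
2) 233.766ms=3/10b +233.766ms=3/10b
3) 467.532ms=3/5b +233.766ms=3/10b
4) 701.299ms=9/10b +233.766ms=3/10b
5) 935.065ms=6/5b +233.766ms=3/10b
6) 1168.831ms=3/2b +1753.247ms=9/4b
7) 2922.078ms=15/4b +584.416ms=3/4b
8) 3506.494ms=9/2b +1168.831ms=3/2b
Σ=6b of 6 (77bpm 3/4) — PASS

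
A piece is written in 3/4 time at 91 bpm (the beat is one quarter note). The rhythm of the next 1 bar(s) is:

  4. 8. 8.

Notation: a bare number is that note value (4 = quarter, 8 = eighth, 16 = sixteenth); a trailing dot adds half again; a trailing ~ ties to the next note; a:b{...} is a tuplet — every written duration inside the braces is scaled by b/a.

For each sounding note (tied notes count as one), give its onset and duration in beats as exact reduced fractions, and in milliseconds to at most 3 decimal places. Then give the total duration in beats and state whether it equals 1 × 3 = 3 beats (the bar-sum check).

1) 0.0ms=0b +989.011ms=3/2b
2) 989.011ms=3/2b +494.505ms=3/4b
3) 1483.516ms=9/4b +494.505ms=3/4b
Σ=3b of 3 (91bpm 3/4) — PASS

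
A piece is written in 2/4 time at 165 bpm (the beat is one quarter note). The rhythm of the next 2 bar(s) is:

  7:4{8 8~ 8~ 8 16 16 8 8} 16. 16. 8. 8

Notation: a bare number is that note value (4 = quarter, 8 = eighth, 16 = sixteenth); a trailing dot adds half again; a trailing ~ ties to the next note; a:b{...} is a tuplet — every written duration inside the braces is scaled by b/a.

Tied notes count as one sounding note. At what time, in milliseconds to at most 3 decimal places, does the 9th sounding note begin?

1. 0.0ms @ 0 + 103.896ms (2/7)
2. 103.896ms @ 2/7 + 311.688ms (6/7)
3. 415.584ms @ 8/7 + 51.948ms (1/7)
4. 467.532ms @ 9/7 + 51.948ms (1/7)
5. 519.481ms @ 10/7 + 103.896ms (2/7)
6. 623.377ms @ 12/7 + 103.896ms (2/7)
7. 727.273ms @ 2 + 136.364ms (3/8)
8. 863.636ms @ 19/8 + 136.364ms (3/8)
9. 1000.0ms @ 11/4 + 272.727ms (3/4)
10. 1272.727ms @ 7/2 + 181.818ms (1/2)

note 9 onset = 11/4b = 1000.0ms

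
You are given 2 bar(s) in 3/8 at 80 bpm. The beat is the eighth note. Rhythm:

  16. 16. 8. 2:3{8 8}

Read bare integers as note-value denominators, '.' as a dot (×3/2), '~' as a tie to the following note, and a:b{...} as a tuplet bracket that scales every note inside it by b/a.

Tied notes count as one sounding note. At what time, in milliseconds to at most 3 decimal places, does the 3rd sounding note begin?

1. 0.0ms @ 0 + 562.5ms (3/4)
2. 562.5ms @ 3/4 + 562.5ms (3/4)
3. 1125.0ms @ 3/2 + 1125.0ms (3/2)
4. 2250.0ms @ 3 + 1125.0ms (3/2)
5. 3375.0ms @ 9/2 + 1125.0ms (3/2)

note 3 onset = 3/2b = 1125.0ms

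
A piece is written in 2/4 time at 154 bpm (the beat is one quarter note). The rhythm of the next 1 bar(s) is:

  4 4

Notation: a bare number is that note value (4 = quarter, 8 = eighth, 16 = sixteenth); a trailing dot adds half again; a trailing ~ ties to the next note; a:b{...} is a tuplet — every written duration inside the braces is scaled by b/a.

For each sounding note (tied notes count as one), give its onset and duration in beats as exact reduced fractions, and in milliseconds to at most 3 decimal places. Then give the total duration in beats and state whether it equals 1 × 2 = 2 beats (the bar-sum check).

1) 0.0ms=0b +389.61ms=1b
2) 389.61ms=1b +389.61ms=1b
Σ=2b of 2 (154bpm 2/4) — PASS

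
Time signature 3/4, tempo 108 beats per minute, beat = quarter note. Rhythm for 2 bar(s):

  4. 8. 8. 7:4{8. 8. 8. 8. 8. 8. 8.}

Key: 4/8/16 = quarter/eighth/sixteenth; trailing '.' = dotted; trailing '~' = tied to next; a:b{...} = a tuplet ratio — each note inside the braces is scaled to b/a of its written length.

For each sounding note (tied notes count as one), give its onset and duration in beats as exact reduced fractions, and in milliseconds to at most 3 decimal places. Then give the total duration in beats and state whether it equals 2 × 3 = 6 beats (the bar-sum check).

1) 0.0ms=0b +833.333ms=3/2b
2) 833.333ms=3/2b +416.667ms=3/4b
3) 1250.0ms=9/4b +416.667ms=3/4b
4) 1666.667ms=3b +238.095ms=3/7b
5) 1904.762ms=24/7b +238.095ms=3/7b
6) 2142.857ms=27/7b +238.095ms=3/7b
7) 2380.952ms=30/7b +238.095ms=3/7b
8) 2619.048ms=33/7b +238.095ms=3/7b
9) 2857.143ms=36/7b +238.095ms=3/7b
10) 3095.238ms=39/7b +238.095ms=3/7b
Σ=6b of 6 (108bpm 3/4) — PASS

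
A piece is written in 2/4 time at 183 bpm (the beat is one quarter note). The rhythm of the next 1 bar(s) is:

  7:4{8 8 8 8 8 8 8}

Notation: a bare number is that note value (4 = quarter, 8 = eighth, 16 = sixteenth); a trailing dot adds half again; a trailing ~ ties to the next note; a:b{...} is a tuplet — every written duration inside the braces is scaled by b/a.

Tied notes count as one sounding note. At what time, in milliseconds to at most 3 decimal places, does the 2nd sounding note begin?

1. 0.0ms @ 0 + 93.677ms (2/7)
2. 93.677ms @ 2/7 + 93.677ms (2/7)
3. 187.354ms @ 4/7 + 93.677ms (2/7)
4. 281.03ms @ 6/7 + 93.677ms (2/7)
5. 374.707ms @ 8/7 + 93.677ms (2/7)
6. 468.384ms @ 10/7 + 93.677ms (2/7)
7. 562.061ms @ 12/7 + 93.677ms (2/7)

note 2 onset = 2/7b = 93.677ms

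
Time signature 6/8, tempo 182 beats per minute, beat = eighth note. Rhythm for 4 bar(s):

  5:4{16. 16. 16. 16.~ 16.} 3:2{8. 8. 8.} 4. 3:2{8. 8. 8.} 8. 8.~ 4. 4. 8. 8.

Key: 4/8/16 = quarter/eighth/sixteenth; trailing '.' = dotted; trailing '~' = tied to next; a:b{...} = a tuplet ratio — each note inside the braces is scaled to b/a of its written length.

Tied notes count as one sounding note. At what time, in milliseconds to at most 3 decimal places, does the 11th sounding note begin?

1. 0.0ms @ 0 + 197.802ms (3/5)
2. 197.802ms @ 3/5 + 197.802ms (3/5)
3. 395.604ms @ 6/5 + 197.802ms (3/5)
4. 593.407ms @ 9/5 + 395.604ms (6/5)
5. 989.011ms @ 3 + 329.67ms (1)
6. 1318.681ms @ 4 + 329.67ms (1)
7. 1648.352ms @ 5 + 329.67ms (1)
8. 1978.022ms @ 6 + 989.011ms (3)
9. 2967.033ms @ 9 + 329.67ms (1)
10. 3296.703ms @ 10 + 329.67ms (1)
11. 3626.374ms @ 11 + 329.67ms (1)
12. 3956.044ms @ 12 + 494.505ms (3/2)
13. 4450.549ms @ 27/2 + 1483.516ms (9/2)
14. 5934.066ms @ 18 + 989.011ms (3)
15. 6923.077ms @ 21 + 494.505ms (3/2)
16. 7417.582ms @ 45/2 + 494.505ms (3/2)

note 11 onset = 11b = 3626.374ms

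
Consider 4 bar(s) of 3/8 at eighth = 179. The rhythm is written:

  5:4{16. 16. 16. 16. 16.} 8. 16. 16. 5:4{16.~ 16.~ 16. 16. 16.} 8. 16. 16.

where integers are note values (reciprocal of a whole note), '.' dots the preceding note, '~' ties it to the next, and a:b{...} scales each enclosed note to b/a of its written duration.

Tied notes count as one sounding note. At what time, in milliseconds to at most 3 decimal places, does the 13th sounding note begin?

note 13 onset = 21/2b = 3519.553ms

1. 0.0ms @ 0 + 201.117ms (3/5)
2. 201.117ms @ 3/5 + 201.117ms (3/5)
3. 402.235ms @ 6/5 + 201.117ms (3/5)
4. 603.352ms @ 9/5 + 201.117ms (3/5)
5. 804.469ms @ 12/5 + 201.117ms (3/5)
6. 1005.587ms @ 3 + 502.793ms (3/2)
7. 1508.38ms @ 9/2 + 251.397ms (3/4)
8. 1759.777ms @ 21/4 + 251.397ms (3/4)
9. 2011.173ms @ 6 + 603.352ms (9/5)
10. 2614.525ms @ 39/5 + 201.117ms (3/5)
11. 2815.642ms @ 42/5 + 201.117ms (3/5)
12. 3016.76ms @ 9 + 502.793ms (3/2)
13. 3519.553ms @ 21/2 + 251.397ms (3/4)
14. 3770.95ms @ 45/4 + 251.397ms (3/4)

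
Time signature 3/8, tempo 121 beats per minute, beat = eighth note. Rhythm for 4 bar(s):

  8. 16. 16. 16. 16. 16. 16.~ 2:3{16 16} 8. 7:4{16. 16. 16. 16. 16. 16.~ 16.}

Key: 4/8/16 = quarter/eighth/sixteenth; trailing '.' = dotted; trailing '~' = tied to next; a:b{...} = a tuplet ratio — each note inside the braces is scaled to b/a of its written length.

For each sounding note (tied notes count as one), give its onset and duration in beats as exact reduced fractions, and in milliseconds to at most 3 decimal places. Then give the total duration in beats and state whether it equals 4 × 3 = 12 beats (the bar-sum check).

1) 0.0ms=0b +743.802ms=3/2b
2) 743.802ms=3/2b +371.901ms=3/4b
3) 1115.702ms=9/4b +371.901ms=3/4b
4) 1487.603ms=3b +371.901ms=3/4b
5) 1859.504ms=15/4b +371.901ms=3/4b
6) 2231.405ms=9/2b +371.901ms=3/4b
7) 2603.306ms=21/4b +743.802ms=3/2b
8) 3347.107ms=27/4b +371.901ms=3/4b
9) 3719.008ms=15/2b +743.802ms=3/2b
10) 4462.81ms=9b +212.515ms=3/7b
11) 4675.325ms=66/7b +212.515ms=3/7b
12) 4887.839ms=69/7b +212.515ms=3/7b
13) 5100.354ms=72/7b +212.515ms=3/7b
14) 5312.869ms=75/7b +212.515ms=3/7b
15) 5525.384ms=78/7b +425.03ms=6/7b
Σ=12b of 12 (121bpm 3/8) — PASS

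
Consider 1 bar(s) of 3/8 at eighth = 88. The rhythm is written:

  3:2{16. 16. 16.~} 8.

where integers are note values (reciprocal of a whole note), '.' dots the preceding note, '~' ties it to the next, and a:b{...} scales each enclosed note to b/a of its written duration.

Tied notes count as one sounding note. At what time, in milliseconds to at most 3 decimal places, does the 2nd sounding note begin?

note 2 onset = 1/2b = 340.909ms

1. 0.0ms @ 0 + 340.909ms (1/2)
2. 340.909ms @ 1/2 + 340.909ms (1/2)
3. 681.818ms @ 1 + 1363.636ms (2)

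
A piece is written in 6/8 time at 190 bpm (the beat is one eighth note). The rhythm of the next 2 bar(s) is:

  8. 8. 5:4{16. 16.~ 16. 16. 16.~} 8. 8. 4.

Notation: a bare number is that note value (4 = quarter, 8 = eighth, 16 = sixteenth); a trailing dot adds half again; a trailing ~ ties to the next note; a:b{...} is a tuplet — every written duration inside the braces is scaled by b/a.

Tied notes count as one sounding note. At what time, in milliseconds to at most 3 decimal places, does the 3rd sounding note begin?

note 3 onset = 3b = 947.368ms

1. 0.0ms @ 0 + 473.684ms (3/2)
2. 473.684ms @ 3/2 + 473.684ms (3/2)
3. 947.368ms @ 3 + 189.474ms (3/5)
4. 1136.842ms @ 18/5 + 378.947ms (6/5)
5. 1515.789ms @ 24/5 + 189.474ms (3/5)
6. 1705.263ms @ 27/5 + 663.158ms (21/10)
7. 2368.421ms @ 15/2 + 473.684ms (3/2)
8. 2842.105ms @ 9 + 947.368ms (3)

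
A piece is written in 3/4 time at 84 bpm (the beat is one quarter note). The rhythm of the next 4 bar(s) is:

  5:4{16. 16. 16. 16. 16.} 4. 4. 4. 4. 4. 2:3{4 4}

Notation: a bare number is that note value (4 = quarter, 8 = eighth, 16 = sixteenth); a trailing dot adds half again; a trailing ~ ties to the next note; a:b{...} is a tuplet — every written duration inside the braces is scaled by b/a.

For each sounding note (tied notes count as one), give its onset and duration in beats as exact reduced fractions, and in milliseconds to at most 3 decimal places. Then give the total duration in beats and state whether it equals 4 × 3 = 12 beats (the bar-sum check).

1) 0.0ms=0b +214.286ms=3/10b
2) 214.286ms=3/10b +214.286ms=3/10b
3) 428.571ms=3/5b +214.286ms=3/10b
4) 642.857ms=9/10b +214.286ms=3/10b
5) 857.143ms=6/5b +214.286ms=3/10b
6) 1071.429ms=3/2b +1071.429ms=3/2b
7) 2142.857ms=3b +1071.429ms=3/2b
8) 3214.286ms=9/2b +1071.429ms=3/2b
9) 4285.714ms=6b +1071.429ms=3/2b
10) 5357.143ms=15/2b +1071.429ms=3/2b
11) 6428.571ms=9b +1071.429ms=3/2b
12) 7500.0ms=21/2b +1071.429ms=3/2b
Σ=12b of 12 (84bpm 3/4) — PASS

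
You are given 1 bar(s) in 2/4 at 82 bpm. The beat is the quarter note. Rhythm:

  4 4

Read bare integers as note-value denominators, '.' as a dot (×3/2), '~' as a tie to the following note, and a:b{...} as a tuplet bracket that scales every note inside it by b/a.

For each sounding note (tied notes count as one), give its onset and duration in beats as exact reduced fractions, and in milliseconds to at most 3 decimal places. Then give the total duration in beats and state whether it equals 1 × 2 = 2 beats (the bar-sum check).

1) 0.0ms=0b +731.707ms=1b
2) 731.707ms=1b +731.707ms=1b
Σ=2b of 2 (82bpm 2/4) — PASS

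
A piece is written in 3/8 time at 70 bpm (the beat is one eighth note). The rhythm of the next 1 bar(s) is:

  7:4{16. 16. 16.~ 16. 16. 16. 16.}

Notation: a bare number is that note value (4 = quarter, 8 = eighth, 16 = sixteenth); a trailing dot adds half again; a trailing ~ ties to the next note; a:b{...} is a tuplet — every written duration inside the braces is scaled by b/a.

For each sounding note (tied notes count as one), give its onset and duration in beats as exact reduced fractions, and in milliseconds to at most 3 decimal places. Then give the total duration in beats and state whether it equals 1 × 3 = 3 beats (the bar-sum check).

1) 0.0ms=0b +367.347ms=3/7b
2) 367.347ms=3/7b +367.347ms=3/7b
3) 734.694ms=6/7b +734.694ms=6/7b
4) 1469.388ms=12/7b +367.347ms=3/7b
5) 1836.735ms=15/7b +367.347ms=3/7b
6) 2204.082ms=18/7b +367.347ms=3/7b
Σ=3b of 3 (70bpm 3/8) — PASS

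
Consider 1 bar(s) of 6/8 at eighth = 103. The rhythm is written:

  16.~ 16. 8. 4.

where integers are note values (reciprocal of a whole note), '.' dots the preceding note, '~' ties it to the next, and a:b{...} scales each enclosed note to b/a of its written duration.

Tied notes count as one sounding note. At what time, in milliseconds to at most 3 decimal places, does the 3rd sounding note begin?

1. 0.0ms @ 0 + 873.786ms (3/2)
2. 873.786ms @ 3/2 + 873.786ms (3/2)
3. 1747.573ms @ 3 + 1747.573ms (3)

note 3 onset = 3b = 1747.573ms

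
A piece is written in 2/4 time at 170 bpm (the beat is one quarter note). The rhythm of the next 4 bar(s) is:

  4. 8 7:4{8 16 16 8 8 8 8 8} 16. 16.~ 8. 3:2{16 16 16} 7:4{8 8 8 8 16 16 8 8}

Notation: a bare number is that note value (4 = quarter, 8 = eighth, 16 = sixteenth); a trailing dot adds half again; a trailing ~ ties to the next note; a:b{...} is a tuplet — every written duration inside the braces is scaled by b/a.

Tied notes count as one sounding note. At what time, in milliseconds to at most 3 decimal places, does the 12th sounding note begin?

note 12 onset = 35/8b = 1544.118ms

1. 0.0ms @ 0 + 529.412ms (3/2)
2. 529.412ms @ 3/2 + 176.471ms (1/2)
3. 705.882ms @ 2 + 100.84ms (2/7)
4. 806.723ms @ 16/7 + 50.42ms (1/7)
5. 857.143ms @ 17/7 + 50.42ms (1/7)
6. 907.563ms @ 18/7 + 100.84ms (2/7)
7. 1008.403ms @ 20/7 + 100.84ms (2/7)
8. 1109.244ms @ 22/7 + 100.84ms (2/7)
9. 1210.084ms @ 24/7 + 100.84ms (2/7)
10. 1310.924ms @ 26/7 + 100.84ms (2/7)
11. 1411.765ms @ 4 + 132.353ms (3/8)
12. 1544.118ms @ 35/8 + 397.059ms (9/8)
13. 1941.176ms @ 11/2 + 58.824ms (1/6)
14. 2000.0ms @ 17/3 + 58.824ms (1/6)
15. 2058.824ms @ 35/6 + 58.824ms (1/6)
16. 2117.647ms @ 6 + 100.84ms (2/7)
17. 2218.487ms @ 44/7 + 100.84ms (2/7)
18. 2319.328ms @ 46/7 + 100.84ms (2/7)
19. 2420.168ms @ 48/7 + 100.84ms (2/7)
20. 2521.008ms @ 50/7 + 50.42ms (1/7)
21. 2571.429ms @ 51/7 + 50.42ms (1/7)
22. 2621.849ms @ 52/7 + 100.84ms (2/7)
23. 2722.689ms @ 54/7 + 100.84ms (2/7)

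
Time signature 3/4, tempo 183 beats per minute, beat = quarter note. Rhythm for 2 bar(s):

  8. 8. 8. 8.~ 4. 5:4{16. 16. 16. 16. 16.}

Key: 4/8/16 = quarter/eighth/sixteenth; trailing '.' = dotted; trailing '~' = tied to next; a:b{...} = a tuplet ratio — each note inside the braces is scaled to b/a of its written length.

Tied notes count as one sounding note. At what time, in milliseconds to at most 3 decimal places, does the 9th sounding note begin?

note 9 onset = 57/10b = 1868.852ms

1. 0.0ms @ 0 + 245.902ms (3/4)
2. 245.902ms @ 3/4 + 245.902ms (3/4)
3. 491.803ms @ 3/2 + 245.902ms (3/4)
4. 737.705ms @ 9/4 + 737.705ms (9/4)
5. 1475.41ms @ 9/2 + 98.361ms (3/10)
6. 1573.77ms @ 24/5 + 98.361ms (3/10)
7. 1672.131ms @ 51/10 + 98.361ms (3/10)
8. 1770.492ms @ 27/5 + 98.361ms (3/10)
9. 1868.852ms @ 57/10 + 98.361ms (3/10)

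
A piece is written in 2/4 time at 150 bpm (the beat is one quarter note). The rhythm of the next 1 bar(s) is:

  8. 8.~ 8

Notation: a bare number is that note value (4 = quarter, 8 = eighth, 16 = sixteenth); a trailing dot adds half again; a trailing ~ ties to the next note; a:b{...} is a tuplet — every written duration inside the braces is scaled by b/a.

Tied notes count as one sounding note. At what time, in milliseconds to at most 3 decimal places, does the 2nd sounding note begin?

1. 0.0ms @ 0 + 300.0ms (3/4)
2. 300.0ms @ 3/4 + 500.0ms (5/4)

note 2 onset = 3/4b = 300.0ms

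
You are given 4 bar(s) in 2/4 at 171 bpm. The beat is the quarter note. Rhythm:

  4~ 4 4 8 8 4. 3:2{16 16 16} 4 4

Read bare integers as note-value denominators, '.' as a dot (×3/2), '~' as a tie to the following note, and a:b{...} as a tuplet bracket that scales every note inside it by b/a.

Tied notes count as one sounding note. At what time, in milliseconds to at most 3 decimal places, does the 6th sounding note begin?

note 6 onset = 11/2b = 1929.825ms

1. 0.0ms @ 0 + 701.754ms (2)
2. 701.754ms @ 2 + 350.877ms (1)
3. 1052.632ms @ 3 + 175.439ms (1/2)
4. 1228.07ms @ 7/2 + 175.439ms (1/2)
5. 1403.509ms @ 4 + 526.316ms (3/2)
6. 1929.825ms @ 11/2 + 58.48ms (1/6)
7. 1988.304ms @ 17/3 + 58.48ms (1/6)
8. 2046.784ms @ 35/6 + 58.48ms (1/6)
9. 2105.263ms @ 6 + 350.877ms (1)
10. 2456.14ms @ 7 + 350.877ms (1)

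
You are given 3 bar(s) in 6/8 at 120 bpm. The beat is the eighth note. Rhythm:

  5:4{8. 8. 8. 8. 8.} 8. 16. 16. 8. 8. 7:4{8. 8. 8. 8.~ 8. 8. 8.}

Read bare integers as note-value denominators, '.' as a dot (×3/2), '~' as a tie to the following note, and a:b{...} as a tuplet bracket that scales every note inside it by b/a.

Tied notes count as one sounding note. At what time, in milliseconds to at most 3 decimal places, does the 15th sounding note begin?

note 15 onset = 114/7b = 8142.857ms

1. 0.0ms @ 0 + 600.0ms (6/5)
2. 600.0ms @ 6/5 + 600.0ms (6/5)
3. 1200.0ms @ 12/5 + 600.0ms (6/5)
4. 1800.0ms @ 18/5 + 600.0ms (6/5)
5. 2400.0ms @ 24/5 + 600.0ms (6/5)
6. 3000.0ms @ 6 + 750.0ms (3/2)
7. 3750.0ms @ 15/2 + 375.0ms (3/4)
8. 4125.0ms @ 33/4 + 375.0ms (3/4)
9. 4500.0ms @ 9 + 750.0ms (3/2)
10. 5250.0ms @ 21/2 + 750.0ms (3/2)
11. 6000.0ms @ 12 + 428.571ms (6/7)
12. 6428.571ms @ 90/7 + 428.571ms (6/7)
13. 6857.143ms @ 96/7 + 428.571ms (6/7)
14. 7285.714ms @ 102/7 + 857.143ms (12/7)
15. 8142.857ms @ 114/7 + 428.571ms (6/7)
16. 8571.429ms @ 120/7 + 428.571ms (6/7)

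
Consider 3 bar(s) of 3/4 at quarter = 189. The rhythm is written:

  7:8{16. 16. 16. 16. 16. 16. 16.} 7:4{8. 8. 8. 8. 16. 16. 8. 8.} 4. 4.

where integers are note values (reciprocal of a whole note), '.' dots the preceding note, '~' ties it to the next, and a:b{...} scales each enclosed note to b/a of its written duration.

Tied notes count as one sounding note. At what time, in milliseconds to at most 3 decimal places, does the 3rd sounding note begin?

1. 0.0ms @ 0 + 136.054ms (3/7)
2. 136.054ms @ 3/7 + 136.054ms (3/7)
3. 272.109ms @ 6/7 + 136.054ms (3/7)
4. 408.163ms @ 9/7 + 136.054ms (3/7)
5. 544.218ms @ 12/7 + 136.054ms (3/7)
6. 680.272ms @ 15/7 + 136.054ms (3/7)
7. 816.327ms @ 18/7 + 136.054ms (3/7)
8. 952.381ms @ 3 + 136.054ms (3/7)
9. 1088.435ms @ 24/7 + 136.054ms (3/7)
10. 1224.49ms @ 27/7 + 136.054ms (3/7)
11. 1360.544ms @ 30/7 + 136.054ms (3/7)
12. 1496.599ms @ 33/7 + 68.027ms (3/14)
13. 1564.626ms @ 69/14 + 68.027ms (3/14)
14. 1632.653ms @ 36/7 + 136.054ms (3/7)
15. 1768.707ms @ 39/7 + 136.054ms (3/7)
16. 1904.762ms @ 6 + 476.19ms (3/2)
17. 2380.952ms @ 15/2 + 476.19ms (3/2)

note 3 onset = 6/7b = 272.109ms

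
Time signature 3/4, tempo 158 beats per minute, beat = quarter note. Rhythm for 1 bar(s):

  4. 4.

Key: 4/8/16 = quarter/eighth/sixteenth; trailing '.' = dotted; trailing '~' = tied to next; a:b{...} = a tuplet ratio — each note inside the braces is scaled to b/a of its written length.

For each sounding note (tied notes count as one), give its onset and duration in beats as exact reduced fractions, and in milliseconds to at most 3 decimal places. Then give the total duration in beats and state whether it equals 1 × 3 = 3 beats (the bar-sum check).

1) 0.0ms=0b +569.62ms=3/2b
2) 569.62ms=3/2b +569.62ms=3/2b
Σ=3b of 3 (158bpm 3/4) — PASS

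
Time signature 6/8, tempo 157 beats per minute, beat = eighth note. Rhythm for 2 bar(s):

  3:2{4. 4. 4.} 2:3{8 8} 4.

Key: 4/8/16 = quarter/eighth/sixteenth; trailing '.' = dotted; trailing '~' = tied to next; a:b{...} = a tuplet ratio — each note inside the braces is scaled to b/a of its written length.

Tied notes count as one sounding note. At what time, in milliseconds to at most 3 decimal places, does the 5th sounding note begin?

1. 0.0ms @ 0 + 764.331ms (2)
2. 764.331ms @ 2 + 764.331ms (2)
3. 1528.662ms @ 4 + 764.331ms (2)
4. 2292.994ms @ 6 + 573.248ms (3/2)
5. 2866.242ms @ 15/2 + 573.248ms (3/2)
6. 3439.49ms @ 9 + 1146.497ms (3)

note 5 onset = 15/2b = 2866.242ms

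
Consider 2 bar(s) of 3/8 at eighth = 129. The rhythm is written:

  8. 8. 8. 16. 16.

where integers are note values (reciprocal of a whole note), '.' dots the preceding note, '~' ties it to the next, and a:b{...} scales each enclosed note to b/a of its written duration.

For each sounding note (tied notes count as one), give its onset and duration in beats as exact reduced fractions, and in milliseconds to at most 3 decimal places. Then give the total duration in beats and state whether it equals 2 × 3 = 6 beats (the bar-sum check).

1) 0.0ms=0b +697.674ms=3/2b
2) 697.674ms=3/2b +697.674ms=3/2b
3) 1395.349ms=3b +697.674ms=3/2b
4) 2093.023ms=9/2b +348.837ms=3/4b
5) 2441.86ms=21/4b +348.837ms=3/4b
Σ=6b of 6 (129bpm 3/8) — PASS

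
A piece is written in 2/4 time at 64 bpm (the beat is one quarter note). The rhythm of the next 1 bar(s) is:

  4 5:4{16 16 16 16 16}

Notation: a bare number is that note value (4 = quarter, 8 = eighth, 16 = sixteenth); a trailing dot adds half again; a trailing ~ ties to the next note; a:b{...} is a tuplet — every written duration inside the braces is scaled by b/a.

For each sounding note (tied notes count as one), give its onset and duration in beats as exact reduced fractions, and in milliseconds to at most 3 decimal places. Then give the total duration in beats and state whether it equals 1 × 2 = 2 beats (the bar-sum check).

1) 0.0ms=0b +937.5ms=1b
2) 937.5ms=1b +187.5ms=1/5b
3) 1125.0ms=6/5b +187.5ms=1/5b
4) 1312.5ms=7/5b +187.5ms=1/5b
5) 1500.0ms=8/5b +187.5ms=1/5b
6) 1687.5ms=9/5b +187.5ms=1/5b
Σ=2b of 2 (64bpm 2/4) — PASS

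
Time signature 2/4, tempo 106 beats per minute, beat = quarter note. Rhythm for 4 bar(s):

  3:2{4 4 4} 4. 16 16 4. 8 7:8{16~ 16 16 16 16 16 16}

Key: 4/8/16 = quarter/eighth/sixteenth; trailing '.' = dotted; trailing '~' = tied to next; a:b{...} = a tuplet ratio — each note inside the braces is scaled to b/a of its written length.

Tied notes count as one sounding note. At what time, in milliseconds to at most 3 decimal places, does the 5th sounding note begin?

1. 0.0ms @ 0 + 377.358ms (2/3)
2. 377.358ms @ 2/3 + 377.358ms (2/3)
3. 754.717ms @ 4/3 + 377.358ms (2/3)
4. 1132.075ms @ 2 + 849.057ms (3/2)
5. 1981.132ms @ 7/2 + 141.509ms (1/4)
6. 2122.642ms @ 15/4 + 141.509ms (1/4)
7. 2264.151ms @ 4 + 849.057ms (3/2)
8. 3113.208ms @ 11/2 + 283.019ms (1/2)
9. 3396.226ms @ 6 + 323.45ms (4/7)
10. 3719.677ms @ 46/7 + 161.725ms (2/7)
11. 3881.402ms @ 48/7 + 161.725ms (2/7)
12. 4043.127ms @ 50/7 + 161.725ms (2/7)
13. 4204.852ms @ 52/7 + 161.725ms (2/7)
14. 4366.577ms @ 54/7 + 161.725ms (2/7)

note 5 onset = 7/2b = 1981.132ms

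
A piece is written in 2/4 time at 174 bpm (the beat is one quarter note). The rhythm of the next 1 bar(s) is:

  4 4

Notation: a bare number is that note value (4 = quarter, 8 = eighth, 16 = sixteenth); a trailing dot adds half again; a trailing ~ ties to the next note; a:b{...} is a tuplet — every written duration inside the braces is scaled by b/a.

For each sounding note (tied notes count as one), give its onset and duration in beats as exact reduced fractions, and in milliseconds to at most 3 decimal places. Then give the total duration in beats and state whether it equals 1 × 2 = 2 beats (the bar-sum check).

1) 0.0ms=0b +344.828ms=1b
2) 344.828ms=1b +344.828ms=1b
Σ=2b of 2 (174bpm 2/4) — PASS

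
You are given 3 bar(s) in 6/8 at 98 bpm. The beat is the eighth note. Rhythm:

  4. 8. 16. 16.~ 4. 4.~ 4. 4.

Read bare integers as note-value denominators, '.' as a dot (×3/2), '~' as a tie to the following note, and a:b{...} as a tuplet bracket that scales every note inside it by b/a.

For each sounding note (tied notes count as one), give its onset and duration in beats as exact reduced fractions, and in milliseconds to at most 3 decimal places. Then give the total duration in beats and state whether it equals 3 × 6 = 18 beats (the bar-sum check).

1) 0.0ms=0b +1836.735ms=3b
2) 1836.735ms=3b +918.367ms=3/2b
3) 2755.102ms=9/2b +459.184ms=3/4b
4) 3214.286ms=21/4b +2295.918ms=15/4b
5) 5510.204ms=9b +3673.469ms=6b
6) 9183.673ms=15b +1836.735ms=3b
Σ=18b of 18 (98bpm 6/8) — PASS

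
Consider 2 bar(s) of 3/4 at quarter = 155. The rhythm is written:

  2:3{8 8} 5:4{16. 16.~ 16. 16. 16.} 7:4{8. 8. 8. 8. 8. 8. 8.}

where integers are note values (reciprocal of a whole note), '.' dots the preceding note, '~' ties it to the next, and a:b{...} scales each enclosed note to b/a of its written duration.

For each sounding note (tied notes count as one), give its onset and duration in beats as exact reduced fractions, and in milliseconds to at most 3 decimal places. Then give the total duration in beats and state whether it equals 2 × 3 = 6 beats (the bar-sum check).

1) 0.0ms=0b +290.323ms=3/4b
2) 290.323ms=3/4b +290.323ms=3/4b
3) 580.645ms=3/2b +116.129ms=3/10b
4) 696.774ms=9/5b +232.258ms=3/5b
5) 929.032ms=12/5b +116.129ms=3/10b
6) 1045.161ms=27/10b +116.129ms=3/10b
7) 1161.29ms=3b +165.899ms=3/7b
8) 1327.189ms=24/7b +165.899ms=3/7b
9) 1493.088ms=27/7b +165.899ms=3/7b
10) 1658.986ms=30/7b +165.899ms=3/7b
11) 1824.885ms=33/7b +165.899ms=3/7b
12) 1990.783ms=36/7b +165.899ms=3/7b
13) 2156.682ms=39/7b +165.899ms=3/7b
Σ=6b of 6 (155bpm 3/4) — PASS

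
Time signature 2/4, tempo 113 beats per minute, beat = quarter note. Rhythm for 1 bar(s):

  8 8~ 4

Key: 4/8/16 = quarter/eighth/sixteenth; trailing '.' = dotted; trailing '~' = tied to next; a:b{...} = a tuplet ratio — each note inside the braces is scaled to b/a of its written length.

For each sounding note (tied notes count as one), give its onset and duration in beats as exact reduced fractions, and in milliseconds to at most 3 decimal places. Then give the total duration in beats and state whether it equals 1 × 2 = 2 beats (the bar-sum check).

1) 0.0ms=0b +265.487ms=1/2b
2) 265.487ms=1/2b +796.46ms=3/2b
Σ=2b of 2 (113bpm 2/4) — PASS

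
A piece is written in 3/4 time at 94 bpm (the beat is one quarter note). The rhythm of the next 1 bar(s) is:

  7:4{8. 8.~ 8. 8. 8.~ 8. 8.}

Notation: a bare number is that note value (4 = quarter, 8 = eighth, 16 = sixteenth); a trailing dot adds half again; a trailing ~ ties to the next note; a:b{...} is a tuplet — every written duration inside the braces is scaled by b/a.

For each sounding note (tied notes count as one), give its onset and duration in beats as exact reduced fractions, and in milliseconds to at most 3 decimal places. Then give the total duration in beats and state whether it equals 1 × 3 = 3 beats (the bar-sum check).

1) 0.0ms=0b +273.556ms=3/7b
2) 273.556ms=3/7b +547.112ms=6/7b
3) 820.669ms=9/7b +273.556ms=3/7b
4) 1094.225ms=12/7b +547.112ms=6/7b
5) 1641.337ms=18/7b +273.556ms=3/7b
Σ=3b of 3 (94bpm 3/4) — PASS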